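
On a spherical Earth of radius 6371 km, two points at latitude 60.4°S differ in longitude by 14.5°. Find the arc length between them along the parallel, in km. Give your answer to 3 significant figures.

796 km

Arc length along a parallel = R cos φ · Δλ (with Δλ in radians).
= 6371 × cos 60.4° × (14.5° × π/180) = 6371 × 0.4939 × 0.2531 ≈ 796 km.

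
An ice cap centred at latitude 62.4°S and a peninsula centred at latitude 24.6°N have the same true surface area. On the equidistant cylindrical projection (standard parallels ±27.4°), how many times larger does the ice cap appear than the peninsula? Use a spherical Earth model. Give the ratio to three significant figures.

With standard parallel φ₀ = 27.4°, the equirectangular projection gives x = Rλ cos φ₀, y = Rφ, so h = 1 and k = cos 27.4° / cos φ.
Areal scale at 62.4°: h·k = 1.000 × 1.916 = 1.916.
Areal scale at 24.6°: h·k = 1.000 × 0.9764 = 0.9764.
Ratio = 1.916/0.9764 ≈ 1.96.

1.96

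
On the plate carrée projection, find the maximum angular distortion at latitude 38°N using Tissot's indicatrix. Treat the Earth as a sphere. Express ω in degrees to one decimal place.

13.6°

For the equirectangular projection with φ₀ = 0 (plate carrée), h = 1 along meridians and k = sec φ along parallels.
At 38°: h = 1.000, k = 1.269; principal scales a = 1.269, b = 1.000.
sin(ω/2) = (a − b)/(a + b) = 0.2690/2.269 = 0.1186, so ω = 2 arcsin(0.1186) ≈ 13.6°.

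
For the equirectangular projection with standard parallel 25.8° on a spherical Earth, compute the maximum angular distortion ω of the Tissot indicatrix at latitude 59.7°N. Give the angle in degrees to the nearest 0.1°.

32.7°

In the equirectangular projection with standard parallel φ₀ = 25.8° (x = Rλ cos φ₀, y = Rφ), meridians are true-scale (h = 1) and the parallel scale is k = cos φ₀ / cos φ.
At 59.7°: h = 1.000, k = 1.784; principal scales a = 1.784, b = 1.000.
sin(ω/2) = (a − b)/(a + b) = 0.7845/2.784 = 0.2817, so ω = 2 arcsin(0.2817) ≈ 32.7°.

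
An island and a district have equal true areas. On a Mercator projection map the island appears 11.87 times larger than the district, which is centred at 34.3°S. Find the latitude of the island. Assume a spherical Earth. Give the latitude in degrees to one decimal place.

Mercator areal scale is sec²φ, so apparent-area ratio = sec²φ₁ / sec²φ₂ = cos²φ₂ / cos²φ₁.
cos²φ₂ / cos²φ₁ = 11.87  ⇒  cos φ₁ = cos 34.3° / √11.87 = 0.8261/3.445 = 0.2398.
φ₁ = arccos(0.2398) ≈ 76.1°.

76.1°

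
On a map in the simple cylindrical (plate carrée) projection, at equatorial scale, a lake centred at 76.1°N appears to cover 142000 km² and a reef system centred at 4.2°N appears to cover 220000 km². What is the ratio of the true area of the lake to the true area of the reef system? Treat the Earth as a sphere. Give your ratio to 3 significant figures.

0.155

On the plate carrée, areal scale = h·k = 1 × sec φ, so true area = apparent × cos φ.
True area of lake: 142000 × cos(76.1°) = 142000 × 0.2402 = 34110 km².
True area of reef system: 220000 × cos(4.2°) = 220000 × 0.9973 = 219400 km².
Ratio = 34110 / 219400 ≈ 0.155.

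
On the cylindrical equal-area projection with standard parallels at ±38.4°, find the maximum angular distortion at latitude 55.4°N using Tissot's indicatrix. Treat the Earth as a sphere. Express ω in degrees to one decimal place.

36.3°

A cylindrical equal-area projection with standard parallel φ₀ has meridian scale h = cos φ / cos φ₀ and parallel scale k = cos φ₀ / cos φ (so areas are preserved, h·k = 1).
At 55.4°: h = 0.7246, k = 1.380; principal scales a = 1.380, b = 0.7246.
sin(ω/2) = (a − b)/(a + b) = 0.6555/2.105 = 0.3115, so ω = 2 arcsin(0.3115) ≈ 36.3°.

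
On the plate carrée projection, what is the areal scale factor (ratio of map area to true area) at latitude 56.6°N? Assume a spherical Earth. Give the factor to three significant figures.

Plate carrée maps x = Rλ, y = Rφ. The meridian scale is h = 1 and the parallel scale is k = 1/cos φ = sec φ.
Areal scale = h·k = 1 × sec φ; at 56.6°, h = 1.000, k = 1.817, so h·k = 1.817.

1.82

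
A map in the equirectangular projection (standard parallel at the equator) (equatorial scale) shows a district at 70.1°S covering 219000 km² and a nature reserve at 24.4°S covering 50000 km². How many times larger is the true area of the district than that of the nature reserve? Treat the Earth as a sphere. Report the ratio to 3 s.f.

1.64

Plate carrée has h = 1 and k = sec φ, giving areal scale sec φ; true area = (apparent area) · cos φ.
True area of district: 219000 × cos(70.1°) = 219000 × 0.3404 = 74540 km².
True area of nature reserve: 50000 × cos(24.4°) = 50000 × 0.9107 = 45530 km².
Ratio = 74540 / 45530 ≈ 1.64.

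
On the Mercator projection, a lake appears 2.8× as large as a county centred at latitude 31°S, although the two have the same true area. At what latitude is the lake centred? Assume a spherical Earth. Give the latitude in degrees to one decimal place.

59.2°

Mercator areal scale is sec²φ, so apparent-area ratio = sec²φ₁ / sec²φ₂ = cos²φ₂ / cos²φ₁.
cos²φ₂ / cos²φ₁ = 2.8  ⇒  cos φ₁ = cos 31° / √2.8 = 0.8572/1.673 = 0.5123.
φ₁ = arccos(0.5123) ≈ 59.2°.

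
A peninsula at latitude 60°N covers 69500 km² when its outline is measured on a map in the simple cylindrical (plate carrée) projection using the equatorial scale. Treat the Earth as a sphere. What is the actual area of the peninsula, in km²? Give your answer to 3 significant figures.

Plate carrée maps x = Rλ, y = Rφ. The meridian scale is h = 1 and the parallel scale is k = 1/cos φ = sec φ.
Areal scale = h·k = 1 × sec φ; at 60°, h = 1.000, k = 2.000, so h·k = 2.000.
True area = apparent / (areal scale) = 69500 / 2.000 ≈ 34800 km².

34800 km²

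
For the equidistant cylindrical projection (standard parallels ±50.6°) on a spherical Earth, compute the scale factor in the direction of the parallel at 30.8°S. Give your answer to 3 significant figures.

In the equirectangular projection with standard parallel φ₀ = 50.6° (x = Rλ cos φ₀, y = Rφ), meridians are true-scale (h = 1) and the parallel scale is k = cos φ₀ / cos φ.
k = cos 50.6° / cos 30.8° = 0.6347/0.8590 = 0.7390.

0.739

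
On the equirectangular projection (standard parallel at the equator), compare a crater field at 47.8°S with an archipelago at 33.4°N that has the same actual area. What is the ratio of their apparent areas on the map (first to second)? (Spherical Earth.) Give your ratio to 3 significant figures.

Plate carrée maps x = Rλ, y = Rφ. The meridian scale is h = 1 and the parallel scale is k = 1/cos φ = sec φ.
Areal scale at 47.8°: h·k = 1.000 × 1.489 = 1.489.
Areal scale at 33.4°: h·k = 1.000 × 1.198 = 1.198.
Ratio = 1.489/1.198 ≈ 1.24.

1.24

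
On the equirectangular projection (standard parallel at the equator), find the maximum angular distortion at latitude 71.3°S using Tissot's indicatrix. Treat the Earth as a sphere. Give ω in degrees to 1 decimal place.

61.9°

For the equirectangular projection with φ₀ = 0 (plate carrée), h = 1 along meridians and k = sec φ along parallels.
At 71.3°: h = 1.000, k = 3.119; principal scales a = 3.119, b = 1.000.
sin(ω/2) = (a − b)/(a + b) = 2.119/4.119 = 0.5144, so ω = 2 arcsin(0.5144) ≈ 61.9°.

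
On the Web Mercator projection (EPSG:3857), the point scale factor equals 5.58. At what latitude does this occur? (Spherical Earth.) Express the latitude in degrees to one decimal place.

79.7°

Mercator scale is k = sec φ = 1/cos φ.
1/cos φ = 5.58  ⇒  cos φ = 0.1792  ⇒  φ = arccos(0.1792) ≈ 79.7°.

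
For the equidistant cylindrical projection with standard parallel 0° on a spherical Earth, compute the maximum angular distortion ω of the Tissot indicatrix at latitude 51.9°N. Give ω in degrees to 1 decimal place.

27.4°

In the plate carrée (x = Rλ, y = Rφ), meridians are true-scale (h = 1) and parallels are stretched by k = sec φ.
At 51.9°: h = 1.000, k = 1.621; principal scales a = 1.621, b = 1.000.
sin(ω/2) = (a − b)/(a + b) = 0.6207/2.621 = 0.2368, so ω = 2 arcsin(0.2368) ≈ 27.4°.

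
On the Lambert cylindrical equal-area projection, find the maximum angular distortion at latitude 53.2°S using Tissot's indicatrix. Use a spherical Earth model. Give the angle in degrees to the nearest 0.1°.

56.3°

The Lambert cylindrical equal-area projection is the cylindrical equal-area projection with its standard parallel at the equator (φ₀ = 0). A cylindrical equal-area projection with standard parallel φ₀ has meridian scale h = cos φ / cos φ₀ and parallel scale k = cos φ₀ / cos φ (so areas are preserved, h·k = 1).
At 53.2°: h = 0.5990, k = 1.669; principal scales a = 1.669, b = 0.5990.
sin(ω/2) = (a − b)/(a + b) = 1.070/2.268 = 0.4719, so ω = 2 arcsin(0.4719) ≈ 56.3°.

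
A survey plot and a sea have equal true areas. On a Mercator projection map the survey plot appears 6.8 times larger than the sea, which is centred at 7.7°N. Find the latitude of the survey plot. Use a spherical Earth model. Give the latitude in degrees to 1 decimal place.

For equal true areas on Mercator, apparent areas scale as sec²φ, so the ratio is cos²φ₂ / cos²φ₁.
cos²φ₂ / cos²φ₁ = 6.8  ⇒  cos φ₁ = cos 7.7° / √6.8 = 0.9910/2.608 = 0.3800.
φ₁ = arccos(0.3800) ≈ 67.7°.

67.7°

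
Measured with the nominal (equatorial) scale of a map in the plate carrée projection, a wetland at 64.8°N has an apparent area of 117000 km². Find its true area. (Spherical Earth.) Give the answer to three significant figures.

For the equirectangular projection with φ₀ = 0 (plate carrée), h = 1 along meridians and k = sec φ along parallels.
Areal scale = h·k = 1 × sec φ; at 64.8°, h = 1.000, k = 2.349, so h·k = 2.349.
True area = apparent / (areal scale) = 117000 / 2.349 ≈ 49800 km².

49800 km²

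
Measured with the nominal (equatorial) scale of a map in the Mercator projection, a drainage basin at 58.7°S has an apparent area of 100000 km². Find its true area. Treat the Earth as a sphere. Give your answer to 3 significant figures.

For Mercator, h = k = sec φ (a conformal cylindrical projection has a single point scale, 1/cos φ).
Areal scale = k² = sec²φ = 1/cos²(58.7°) = 1/0.5195² = 3.705.
True area = apparent / (areal scale) = 100000 / 3.705 ≈ 27000 km².

27000 km²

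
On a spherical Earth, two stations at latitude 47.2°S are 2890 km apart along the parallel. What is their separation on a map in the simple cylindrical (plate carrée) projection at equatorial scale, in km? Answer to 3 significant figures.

4250 km

Plate carrée maps x = Rλ, y = Rφ. The meridian scale is h = 1 and the parallel scale is k = 1/cos φ = sec φ.
Along the parallel, k = sec 47.2° = 1/0.6794 = 1.472.
Map distance = 2890 × 1.472 ≈ 4250 km.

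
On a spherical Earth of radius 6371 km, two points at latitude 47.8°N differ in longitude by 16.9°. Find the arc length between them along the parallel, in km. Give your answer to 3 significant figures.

Arc length along a parallel = R cos φ · Δλ (with Δλ in radians).
= 6371 × cos 47.8° × (16.9° × π/180) = 6371 × 0.6717 × 0.2950 ≈ 1260 km.

1260 km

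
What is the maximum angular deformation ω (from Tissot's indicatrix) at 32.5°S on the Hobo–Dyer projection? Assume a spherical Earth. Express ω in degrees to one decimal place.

7.0°

Hobo–Dyer is a cylindrical equal-area projection with standard parallels at ±37.5°. A cylindrical equal-area projection with standard parallel φ₀ has meridian scale h = cos φ / cos φ₀ and parallel scale k = cos φ₀ / cos φ (so areas are preserved, h·k = 1).
At 32.5°: h = 1.063, k = 0.9407; principal scales a = 1.063, b = 0.9407.
sin(ω/2) = (a − b)/(a + b) = 0.1224/2.004 = 0.06109, so ω = 2 arcsin(0.06109) ≈ 7.0°.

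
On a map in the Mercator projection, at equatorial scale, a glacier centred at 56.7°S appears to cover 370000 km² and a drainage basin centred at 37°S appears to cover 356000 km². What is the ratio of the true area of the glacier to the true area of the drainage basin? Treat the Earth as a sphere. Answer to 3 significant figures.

Mercator's areal exaggeration is sec²φ; hence true area = (apparent area) · cos²φ.
True area of glacier: 370000 × cos²(56.7°) = 370000 × 0.3014 = 111500 km².
True area of drainage basin: 356000 × cos²(37°) = 356000 × 0.6378 = 227100 km².
Ratio = 111500 / 227100 ≈ 0.491.

0.491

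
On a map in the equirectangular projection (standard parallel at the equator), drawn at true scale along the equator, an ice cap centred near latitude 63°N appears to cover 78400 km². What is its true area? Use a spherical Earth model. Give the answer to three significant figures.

Plate carrée maps x = Rλ, y = Rφ. The meridian scale is h = 1 and the parallel scale is k = 1/cos φ = sec φ.
Areal scale = h·k = 1 × sec φ; at 63°, h = 1.000, k = 2.203, so h·k = 2.203.
True area = apparent / (areal scale) = 78400 / 2.203 ≈ 35600 km².

35600 km²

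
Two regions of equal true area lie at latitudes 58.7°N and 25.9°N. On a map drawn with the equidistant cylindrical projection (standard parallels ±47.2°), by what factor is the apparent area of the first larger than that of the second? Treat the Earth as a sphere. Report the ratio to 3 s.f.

With standard parallel φ₀ = 47.2°, the equirectangular projection gives x = Rλ cos φ₀, y = Rφ, so h = 1 and k = cos 47.2° / cos φ.
Areal scale at 58.7°: h·k = 1.000 × 1.308 = 1.308.
Areal scale at 25.9°: h·k = 1.000 × 0.7553 = 0.7553.
Ratio = 1.308/0.7553 ≈ 1.73.

1.73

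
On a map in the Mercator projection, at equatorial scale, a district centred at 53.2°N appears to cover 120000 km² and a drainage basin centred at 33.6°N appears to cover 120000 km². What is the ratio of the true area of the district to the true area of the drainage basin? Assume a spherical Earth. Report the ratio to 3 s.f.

0.517

Since Mercator area scale is 1/cos²φ, the true area equals the apparent area multiplied by cos²φ.
True area of district: 120000 × cos²(53.2°) = 120000 × 0.3588 = 43060 km².
True area of drainage basin: 120000 × cos²(33.6°) = 120000 × 0.6938 = 83250 km².
Ratio = 43060 / 83250 ≈ 0.517.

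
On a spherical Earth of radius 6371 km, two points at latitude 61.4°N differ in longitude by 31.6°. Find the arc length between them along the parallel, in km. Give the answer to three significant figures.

1680 km

Arc length along a parallel = R cos φ · Δλ (with Δλ in radians).
= 6371 × cos 61.4° × (31.6° × π/180) = 6371 × 0.4787 × 0.5515 ≈ 1680 km.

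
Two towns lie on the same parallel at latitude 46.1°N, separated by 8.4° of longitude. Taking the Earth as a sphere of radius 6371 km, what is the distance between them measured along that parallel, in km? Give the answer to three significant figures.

Arc length along a parallel = R cos φ · Δλ (with Δλ in radians).
= 6371 × cos 46.1° × (8.4° × π/180) = 6371 × 0.6934 × 0.1466 ≈ 648 km.

648 km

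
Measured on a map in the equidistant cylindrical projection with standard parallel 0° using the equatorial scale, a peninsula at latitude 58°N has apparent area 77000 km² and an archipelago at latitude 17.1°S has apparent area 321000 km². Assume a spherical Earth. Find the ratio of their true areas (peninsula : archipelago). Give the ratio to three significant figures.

Plate carrée has h = 1 and k = sec φ, giving areal scale sec φ; true area = (apparent area) · cos φ.
True area of peninsula: 77000 × cos(58°) = 77000 × 0.5299 = 40800 km².
True area of archipelago: 321000 × cos(17.1°) = 321000 × 0.9558 = 306800 km².
Ratio = 40800 / 306800 ≈ 0.133.

0.133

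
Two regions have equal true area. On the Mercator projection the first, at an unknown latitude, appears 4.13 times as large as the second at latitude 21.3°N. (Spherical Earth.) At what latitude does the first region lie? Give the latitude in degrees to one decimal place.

62.7°

For equal true areas on Mercator, apparent areas scale as sec²φ, so the ratio is cos²φ₂ / cos²φ₁.
cos²φ₂ / cos²φ₁ = 4.13  ⇒  cos φ₁ = cos 21.3° / √4.13 = 0.9317/2.032 = 0.4585.
φ₁ = arccos(0.4585) ≈ 62.7°.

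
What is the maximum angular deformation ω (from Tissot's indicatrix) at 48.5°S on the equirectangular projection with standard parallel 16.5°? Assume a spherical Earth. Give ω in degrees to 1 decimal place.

In the equirectangular projection with standard parallel φ₀ = 16.5° (x = Rλ cos φ₀, y = Rφ), meridians are true-scale (h = 1) and the parallel scale is k = cos φ₀ / cos φ.
At 48.5°: h = 1.000, k = 1.447; principal scales a = 1.447, b = 1.000.
sin(ω/2) = (a − b)/(a + b) = 0.4470/2.447 = 0.1827, so ω = 2 arcsin(0.1827) ≈ 21.1°.

21.1°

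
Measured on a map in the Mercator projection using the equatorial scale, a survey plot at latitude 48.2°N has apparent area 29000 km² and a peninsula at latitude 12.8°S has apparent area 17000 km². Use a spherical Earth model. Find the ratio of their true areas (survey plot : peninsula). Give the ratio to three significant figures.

0.797

Mercator's areal exaggeration is sec²φ; hence true area = (apparent area) · cos²φ.
True area of survey plot: 29000 × cos²(48.2°) = 29000 × 0.4443 = 12880 km².
True area of peninsula: 17000 × cos²(12.8°) = 17000 × 0.9509 = 16170 km².
Ratio = 12880 / 16170 ≈ 0.797.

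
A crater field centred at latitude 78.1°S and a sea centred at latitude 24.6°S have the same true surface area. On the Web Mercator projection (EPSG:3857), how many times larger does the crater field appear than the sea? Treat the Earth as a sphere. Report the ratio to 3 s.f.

Mercator is conformal with k = sec φ, so areal scale = k² = sec²φ.
At 78.1°: sec²(78.1°) = 1/0.2062² = 23.52.
At 24.6°: sec²(24.6°) = 1/0.9092² = 1.210.
Ratio = 23.52/1.210 = cos²(24.6°)/cos²(78.1°) ≈ 19.4.

19.4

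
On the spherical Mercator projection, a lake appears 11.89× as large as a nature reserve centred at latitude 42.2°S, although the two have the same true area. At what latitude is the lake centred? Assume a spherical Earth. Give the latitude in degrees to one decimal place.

77.6°

Mercator areal scale is sec²φ, so apparent-area ratio = sec²φ₁ / sec²φ₂ = cos²φ₂ / cos²φ₁.
cos²φ₂ / cos²φ₁ = 11.89  ⇒  cos φ₁ = cos 42.2° / √11.89 = 0.7408/3.448 = 0.2148.
φ₁ = arccos(0.2148) ≈ 77.6°.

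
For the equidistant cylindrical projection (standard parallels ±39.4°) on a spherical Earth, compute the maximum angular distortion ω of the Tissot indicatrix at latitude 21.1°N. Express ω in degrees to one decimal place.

10.8°

In the equirectangular projection with standard parallel φ₀ = 39.4° (x = Rλ cos φ₀, y = Rφ), meridians are true-scale (h = 1) and the parallel scale is k = cos φ₀ / cos φ.
At 21.1°: h = 1.000, k = 0.8283; principal scales a = 1.000, b = 0.8283.
sin(ω/2) = (a − b)/(a + b) = 0.1717/1.828 = 0.09393, so ω = 2 arcsin(0.09393) ≈ 10.8°.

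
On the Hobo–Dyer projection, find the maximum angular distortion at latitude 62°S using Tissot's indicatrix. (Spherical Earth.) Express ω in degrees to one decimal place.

Hobo–Dyer is a cylindrical equal-area projection with standard parallels at ±37.5°. For cylindrical equal-area with standard parallel φ₀, h = cos φ / cos φ₀ and k = cos φ₀ / cos φ, so h·k = 1.
At 62°: h = 0.5918, k = 1.690; principal scales a = 1.690, b = 0.5918.
sin(ω/2) = (a − b)/(a + b) = 1.098/2.282 = 0.4813, so ω = 2 arcsin(0.4813) ≈ 57.5°.

57.5°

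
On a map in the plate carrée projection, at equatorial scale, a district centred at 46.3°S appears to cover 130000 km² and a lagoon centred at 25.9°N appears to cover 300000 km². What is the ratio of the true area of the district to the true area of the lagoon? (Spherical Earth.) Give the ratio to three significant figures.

0.333

Plate carrée has h = 1 and k = sec φ, giving areal scale sec φ; true area = (apparent area) · cos φ.
True area of district: 130000 × cos(46.3°) = 130000 × 0.6909 = 89810 km².
True area of lagoon: 300000 × cos(25.9°) = 300000 × 0.8996 = 269900 km².
Ratio = 89810 / 269900 ≈ 0.333.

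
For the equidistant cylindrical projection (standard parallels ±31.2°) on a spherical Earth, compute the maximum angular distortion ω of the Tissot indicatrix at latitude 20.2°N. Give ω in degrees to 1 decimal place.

In the equirectangular projection with standard parallel φ₀ = 31.2° (x = Rλ cos φ₀, y = Rφ), meridians are true-scale (h = 1) and the parallel scale is k = cos φ₀ / cos φ.
At 20.2°: h = 1.000, k = 0.9114; principal scales a = 1.000, b = 0.9114.
sin(ω/2) = (a − b)/(a + b) = 0.08858/1.911 = 0.04634, so ω = 2 arcsin(0.04634) ≈ 5.3°.

5.3°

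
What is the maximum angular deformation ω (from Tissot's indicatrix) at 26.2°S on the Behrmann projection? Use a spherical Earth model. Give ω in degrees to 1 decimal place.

4.1°

The Behrmann projection is cylindrical equal-area with φ₀ = 30°. Cylindrical equal-area (φ₀ = 30°): h = cos φ / cos 30° along meridians, k = cos 30° / cos φ along parallels; h·k = 1.
At 26.2°: h = 1.036, k = 0.9652; principal scales a = 1.036, b = 0.9652.
sin(ω/2) = (a − b)/(a + b) = 0.07087/2.001 = 0.03541, so ω = 2 arcsin(0.03541) ≈ 4.1°.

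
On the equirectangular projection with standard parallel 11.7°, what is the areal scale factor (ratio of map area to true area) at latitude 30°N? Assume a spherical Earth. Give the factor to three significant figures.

In the equirectangular projection with standard parallel φ₀ = 11.7° (x = Rλ cos φ₀, y = Rφ), meridians are true-scale (h = 1) and the parallel scale is k = cos φ₀ / cos φ.
Areal scale = h·k = 1 × cos φ₀ / cos φ; at 30°, h = 1.000, k = 1.131, so h·k = 1.131.

1.13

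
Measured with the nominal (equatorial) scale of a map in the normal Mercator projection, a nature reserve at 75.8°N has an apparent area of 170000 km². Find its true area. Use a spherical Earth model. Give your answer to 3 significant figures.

10200 km²

For Mercator, h = k = sec φ (a conformal cylindrical projection has a single point scale, 1/cos φ).
Areal scale = k² = sec²φ = 1/cos²(75.8°) = 1/0.2453² = 16.62.
True area = apparent / (areal scale) = 170000 / 16.62 ≈ 10200 km².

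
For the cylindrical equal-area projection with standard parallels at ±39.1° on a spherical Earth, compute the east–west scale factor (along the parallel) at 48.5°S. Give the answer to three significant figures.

1.17

A cylindrical equal-area projection with standard parallel φ₀ has meridian scale h = cos φ / cos φ₀ and parallel scale k = cos φ₀ / cos φ (so areas are preserved, h·k = 1).
k = cos 39.1° / cos 48.5° = 0.7760/0.6626 = 1.171.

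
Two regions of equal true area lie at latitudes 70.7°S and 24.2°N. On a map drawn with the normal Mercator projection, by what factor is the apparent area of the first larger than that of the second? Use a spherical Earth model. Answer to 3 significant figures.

7.62

On Mercator, area is exaggerated by sec²φ = 1/cos²φ.
At 70.7°: sec²(70.7°) = 1/0.3305² = 9.154.
At 24.2°: sec²(24.2°) = 1/0.9121² = 1.202.
Ratio = 9.154/1.202 = cos²(24.2°)/cos²(70.7°) ≈ 7.62.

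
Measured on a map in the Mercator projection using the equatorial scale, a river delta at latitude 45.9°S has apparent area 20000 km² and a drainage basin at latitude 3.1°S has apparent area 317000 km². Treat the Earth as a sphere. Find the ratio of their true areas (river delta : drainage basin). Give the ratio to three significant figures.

On Mercator the areal scale is sec²φ, so true area = apparent × cos²φ.
True area of river delta: 20000 × cos²(45.9°) = 20000 × 0.4843 = 9686 km².
True area of drainage basin: 317000 × cos²(3.1°) = 317000 × 0.9971 = 316100 km².
Ratio = 9686 / 316100 ≈ 0.0306.

0.0306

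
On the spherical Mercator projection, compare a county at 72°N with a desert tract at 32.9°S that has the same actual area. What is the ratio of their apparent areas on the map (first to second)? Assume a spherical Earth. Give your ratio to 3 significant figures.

7.38

On Mercator, area is exaggerated by sec²φ = 1/cos²φ.
At 72°: sec²(72°) = 1/0.3090² = 10.47.
At 32.9°: sec²(32.9°) = 1/0.8396² = 1.419.
Ratio = 10.47/1.419 = cos²(32.9°)/cos²(72°) ≈ 7.38.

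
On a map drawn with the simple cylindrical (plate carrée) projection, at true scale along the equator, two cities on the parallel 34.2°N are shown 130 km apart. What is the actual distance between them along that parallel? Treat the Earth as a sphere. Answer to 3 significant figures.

For the equirectangular projection with φ₀ = 0 (plate carrée), h = 1 along meridians and k = sec φ along parallels.
Along the parallel at 34.2°, map distances are exaggerated by k = sec 34.2° = 1.209.
True distance = 130 / 1.209 = 130 × cos 34.2° ≈ 108 km.

108 km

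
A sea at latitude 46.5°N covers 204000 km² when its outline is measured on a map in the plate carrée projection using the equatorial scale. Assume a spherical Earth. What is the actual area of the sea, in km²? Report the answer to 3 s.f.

Plate carrée maps x = Rλ, y = Rφ. The meridian scale is h = 1 and the parallel scale is k = 1/cos φ = sec φ.
Areal scale = h·k = 1 × sec φ; at 46.5°, h = 1.000, k = 1.453, so h·k = 1.453.
True area = apparent / (areal scale) = 204000 / 1.453 ≈ 140000 km².

140000 km²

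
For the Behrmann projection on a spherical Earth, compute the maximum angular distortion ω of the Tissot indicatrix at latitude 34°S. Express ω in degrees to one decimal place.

5.0°

Behrmann is a cylindrical equal-area projection with standard parallels at ±30°. For cylindrical equal-area with standard parallel φ₀, h = cos φ / cos φ₀ and k = cos φ₀ / cos φ, so h·k = 1.
At 34°: h = 0.9573, k = 1.045; principal scales a = 1.045, b = 0.9573.
sin(ω/2) = (a − b)/(a + b) = 0.08733/2.002 = 0.04362, so ω = 2 arcsin(0.04362) ≈ 5.0°.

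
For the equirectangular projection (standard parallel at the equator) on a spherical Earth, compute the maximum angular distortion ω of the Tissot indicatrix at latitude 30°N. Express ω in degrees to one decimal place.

8.2°

Plate carrée maps x = Rλ, y = Rφ. The meridian scale is h = 1 and the parallel scale is k = 1/cos φ = sec φ.
At 30°: h = 1.000, k = 1.155; principal scales a = 1.155, b = 1.000.
sin(ω/2) = (a − b)/(a + b) = 0.1547/2.155 = 0.07180, so ω = 2 arcsin(0.07180) ≈ 8.2°.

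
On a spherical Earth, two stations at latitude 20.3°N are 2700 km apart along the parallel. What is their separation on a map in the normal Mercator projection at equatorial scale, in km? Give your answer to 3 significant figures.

2880 km

The Mercator projection is conformal; its linear scale factor is the same in every direction and equals sec φ = 1/cos φ.
Along the parallel, k = sec 20.3° = 1/0.9379 = 1.066.
Map distance = 2700 × 1.066 ≈ 2880 km.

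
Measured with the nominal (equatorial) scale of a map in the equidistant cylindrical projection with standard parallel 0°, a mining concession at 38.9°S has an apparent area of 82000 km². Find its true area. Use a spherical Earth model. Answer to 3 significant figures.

For the equirectangular projection with φ₀ = 0 (plate carrée), h = 1 along meridians and k = sec φ along parallels.
Areal scale = h·k = 1 × sec φ; at 38.9°, h = 1.000, k = 1.285, so h·k = 1.285.
True area = apparent / (areal scale) = 82000 / 1.285 ≈ 63800 km².

63800 km²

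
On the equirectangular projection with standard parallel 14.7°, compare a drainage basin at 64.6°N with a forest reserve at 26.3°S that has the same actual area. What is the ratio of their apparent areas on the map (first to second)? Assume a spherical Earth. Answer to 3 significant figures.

2.09

With standard parallel φ₀ = 14.7°, the equirectangular projection gives x = Rλ cos φ₀, y = Rφ, so h = 1 and k = cos 14.7° / cos φ.
Areal scale at 64.6°: h·k = 1.000 × 2.255 = 2.255.
Areal scale at 26.3°: h·k = 1.000 × 1.079 = 1.079.
Ratio = 2.255/1.079 ≈ 2.09.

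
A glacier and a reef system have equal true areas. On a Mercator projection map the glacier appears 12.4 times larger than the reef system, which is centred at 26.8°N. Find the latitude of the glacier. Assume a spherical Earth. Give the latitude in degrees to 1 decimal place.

On Mercator, (apparent₁)/(apparent₂) = sec²φ₁ / sec²φ₂ when true areas are equal.
cos²φ₂ / cos²φ₁ = 12.4  ⇒  cos φ₁ = cos 26.8° / √12.4 = 0.8926/3.521 = 0.2535.
φ₁ = arccos(0.2535) ≈ 75.3°.

75.3°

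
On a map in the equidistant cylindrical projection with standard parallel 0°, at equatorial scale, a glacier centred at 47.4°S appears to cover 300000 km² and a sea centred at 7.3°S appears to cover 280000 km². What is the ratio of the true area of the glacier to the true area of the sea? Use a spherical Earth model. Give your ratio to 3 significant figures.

On the plate carrée, areal scale = h·k = 1 × sec φ, so true area = apparent × cos φ.
True area of glacier: 300000 × cos(47.4°) = 300000 × 0.6769 = 203100 km².
True area of sea: 280000 × cos(7.3°) = 280000 × 0.9919 = 277700 km².
Ratio = 203100 / 277700 ≈ 0.731.

0.731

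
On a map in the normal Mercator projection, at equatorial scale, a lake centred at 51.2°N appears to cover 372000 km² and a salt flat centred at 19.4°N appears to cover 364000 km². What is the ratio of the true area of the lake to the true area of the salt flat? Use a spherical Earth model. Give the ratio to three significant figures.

0.451

Mercator's areal exaggeration is sec²φ; hence true area = (apparent area) · cos²φ.
True area of lake: 372000 × cos²(51.2°) = 372000 × 0.3926 = 146100 km².
True area of salt flat: 364000 × cos²(19.4°) = 364000 × 0.8897 = 323800 km².
Ratio = 146100 / 323800 ≈ 0.451.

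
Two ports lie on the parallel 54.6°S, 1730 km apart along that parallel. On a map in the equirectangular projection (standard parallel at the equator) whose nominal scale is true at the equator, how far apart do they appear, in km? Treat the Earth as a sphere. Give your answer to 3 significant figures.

2990 km

Plate carrée maps x = Rλ, y = Rφ. The meridian scale is h = 1 and the parallel scale is k = 1/cos φ = sec φ.
Along the parallel, k = sec 54.6° = 1/0.5793 = 1.726.
Map distance = 1730 × 1.726 ≈ 2990 km.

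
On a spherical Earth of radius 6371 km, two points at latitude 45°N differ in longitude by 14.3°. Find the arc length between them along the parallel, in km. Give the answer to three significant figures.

1120 km

Arc length along a parallel = R cos φ · Δλ (with Δλ in radians).
= 6371 × cos 45° × (14.3° × π/180) = 6371 × 0.7071 × 0.2496 ≈ 1120 km.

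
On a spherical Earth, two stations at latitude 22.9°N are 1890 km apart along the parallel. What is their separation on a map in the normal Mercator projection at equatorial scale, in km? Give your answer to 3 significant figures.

For Mercator, h = k = sec φ (a conformal cylindrical projection has a single point scale, 1/cos φ).
Along the parallel, k = sec 22.9° = 1/0.9212 = 1.086.
Map distance = 1890 × 1.086 ≈ 2050 km.

2050 km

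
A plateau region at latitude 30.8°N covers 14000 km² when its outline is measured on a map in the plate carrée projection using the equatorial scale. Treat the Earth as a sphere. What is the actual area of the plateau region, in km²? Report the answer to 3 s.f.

12000 km²

For the equirectangular projection with φ₀ = 0 (plate carrée), h = 1 along meridians and k = sec φ along parallels.
Areal scale = h·k = 1 × sec φ; at 30.8°, h = 1.000, k = 1.164, so h·k = 1.164.
True area = apparent / (areal scale) = 14000 / 1.164 ≈ 12000 km².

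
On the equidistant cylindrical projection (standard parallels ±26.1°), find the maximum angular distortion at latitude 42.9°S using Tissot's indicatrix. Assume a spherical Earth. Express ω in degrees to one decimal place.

In the equirectangular projection with standard parallel φ₀ = 26.1° (x = Rλ cos φ₀, y = Rφ), meridians are true-scale (h = 1) and the parallel scale is k = cos φ₀ / cos φ.
At 42.9°: h = 1.000, k = 1.226; principal scales a = 1.226, b = 1.000.
sin(ω/2) = (a − b)/(a + b) = 0.2259/2.226 = 0.1015, so ω = 2 arcsin(0.1015) ≈ 11.6°.

11.6°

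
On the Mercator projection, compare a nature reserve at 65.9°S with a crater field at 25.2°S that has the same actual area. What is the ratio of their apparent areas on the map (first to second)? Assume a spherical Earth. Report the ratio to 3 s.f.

4.91

On Mercator, area is exaggerated by sec²φ = 1/cos²φ.
At 65.9°: sec²(65.9°) = 1/0.4083² = 5.998.
At 25.2°: sec²(25.2°) = 1/0.9048² = 1.221.
Ratio = 5.998/1.221 = cos²(25.2°)/cos²(65.9°) ≈ 4.91.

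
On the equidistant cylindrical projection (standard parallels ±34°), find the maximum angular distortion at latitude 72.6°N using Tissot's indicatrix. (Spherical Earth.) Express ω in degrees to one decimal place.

The equidistant cylindrical projection with φ₀ = 34° has h = 1 (meridians true) and k = cos φ₀ / cos φ along parallels.
At 72.6°: h = 1.000, k = 2.772; principal scales a = 2.772, b = 1.000.
sin(ω/2) = (a − b)/(a + b) = 1.772/3.772 = 0.4698, so ω = 2 arcsin(0.4698) ≈ 56.0°.

56.0°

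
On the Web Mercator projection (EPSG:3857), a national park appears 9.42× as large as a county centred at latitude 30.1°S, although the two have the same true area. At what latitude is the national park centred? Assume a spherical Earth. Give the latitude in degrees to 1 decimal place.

On Mercator, (apparent₁)/(apparent₂) = sec²φ₁ / sec²φ₂ when true areas are equal.
cos²φ₂ / cos²φ₁ = 9.42  ⇒  cos φ₁ = cos 30.1° / √9.42 = 0.8652/3.069 = 0.2819.
φ₁ = arccos(0.2819) ≈ 73.6°.

73.6°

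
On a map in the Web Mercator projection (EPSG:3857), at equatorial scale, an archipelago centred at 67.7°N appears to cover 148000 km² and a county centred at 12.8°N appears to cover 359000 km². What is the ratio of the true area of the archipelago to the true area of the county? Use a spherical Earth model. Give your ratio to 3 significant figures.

On Mercator the areal scale is sec²φ, so true area = apparent × cos²φ.
True area of archipelago: 148000 × cos²(67.7°) = 148000 × 0.1440 = 21310 km².
True area of county: 359000 × cos²(12.8°) = 359000 × 0.9509 = 341400 km².
Ratio = 21310 / 341400 ≈ 0.0624.

0.0624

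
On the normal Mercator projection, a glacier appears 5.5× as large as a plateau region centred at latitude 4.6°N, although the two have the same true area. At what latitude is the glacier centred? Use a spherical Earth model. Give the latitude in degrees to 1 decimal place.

64.8°

Mercator areal scale is sec²φ, so apparent-area ratio = sec²φ₁ / sec²φ₂ = cos²φ₂ / cos²φ₁.
cos²φ₂ / cos²φ₁ = 5.5  ⇒  cos φ₁ = cos 4.6° / √5.5 = 0.9968/2.345 = 0.4250.
φ₁ = arccos(0.4250) ≈ 64.8°.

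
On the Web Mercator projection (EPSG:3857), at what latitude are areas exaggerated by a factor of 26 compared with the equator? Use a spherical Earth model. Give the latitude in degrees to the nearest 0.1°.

Mercator areal scale is sec²φ.
sec²φ = 26  ⇒  cos²φ = 0.03846  ⇒  cos φ = 0.1961.
φ = arccos(0.1961) ≈ 78.7°.

78.7°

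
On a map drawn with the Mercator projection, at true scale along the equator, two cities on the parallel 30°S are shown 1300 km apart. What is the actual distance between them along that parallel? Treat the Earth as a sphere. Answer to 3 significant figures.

1130 km

For Mercator, h = k = sec φ (a conformal cylindrical projection has a single point scale, 1/cos φ).
Along the parallel at 30°, map distances are exaggerated by k = sec 30° = 1.155.
True distance = 1300 / 1.155 = 1300 × cos 30° ≈ 1130 km.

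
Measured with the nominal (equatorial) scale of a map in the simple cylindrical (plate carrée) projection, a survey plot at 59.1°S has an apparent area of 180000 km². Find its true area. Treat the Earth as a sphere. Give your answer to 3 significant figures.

92400 km²

For the equirectangular projection with φ₀ = 0 (plate carrée), h = 1 along meridians and k = sec φ along parallels.
Areal scale = h·k = 1 × sec φ; at 59.1°, h = 1.000, k = 1.947, so h·k = 1.947.
True area = apparent / (areal scale) = 180000 / 1.947 ≈ 92400 km².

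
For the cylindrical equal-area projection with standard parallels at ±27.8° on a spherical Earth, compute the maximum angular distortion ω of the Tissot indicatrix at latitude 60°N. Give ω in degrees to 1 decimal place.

62.1°

For cylindrical equal-area with standard parallel φ₀, h = cos φ / cos φ₀ and k = cos φ₀ / cos φ, so h·k = 1.
At 60°: h = 0.5652, k = 1.769; principal scales a = 1.769, b = 0.5652.
sin(ω/2) = (a − b)/(a + b) = 1.204/2.334 = 0.5157, so ω = 2 arcsin(0.5157) ≈ 62.1°.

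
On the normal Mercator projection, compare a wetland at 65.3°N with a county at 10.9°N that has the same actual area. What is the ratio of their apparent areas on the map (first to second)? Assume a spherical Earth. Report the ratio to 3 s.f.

5.52

Mercator areal scale is sec²φ.
At 65.3°: sec²(65.3°) = 1/0.4179² = 5.727.
At 10.9°: sec²(10.9°) = 1/0.9820² = 1.037.
Ratio = 5.727/1.037 = cos²(10.9°)/cos²(65.3°) ≈ 5.52.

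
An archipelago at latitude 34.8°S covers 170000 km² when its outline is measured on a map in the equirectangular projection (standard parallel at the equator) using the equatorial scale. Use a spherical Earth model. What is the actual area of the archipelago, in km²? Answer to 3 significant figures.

In the plate carrée (x = Rλ, y = Rφ), meridians are true-scale (h = 1) and parallels are stretched by k = sec φ.
Areal scale = h·k = 1 × sec φ; at 34.8°, h = 1.000, k = 1.218, so h·k = 1.218.
True area = apparent / (areal scale) = 170000 / 1.218 ≈ 140000 km².

140000 km²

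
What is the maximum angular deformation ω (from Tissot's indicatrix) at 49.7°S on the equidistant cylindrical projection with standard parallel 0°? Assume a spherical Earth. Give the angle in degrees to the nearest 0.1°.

24.8°

Plate carrée maps x = Rλ, y = Rφ. The meridian scale is h = 1 and the parallel scale is k = 1/cos φ = sec φ.
At 49.7°: h = 1.000, k = 1.546; principal scales a = 1.546, b = 1.000.
sin(ω/2) = (a − b)/(a + b) = 0.5461/2.546 = 0.2145, so ω = 2 arcsin(0.2145) ≈ 24.8°.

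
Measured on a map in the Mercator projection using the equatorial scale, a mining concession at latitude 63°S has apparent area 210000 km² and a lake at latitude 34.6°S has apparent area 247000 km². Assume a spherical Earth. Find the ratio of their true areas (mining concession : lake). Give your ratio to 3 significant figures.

Since Mercator area scale is 1/cos²φ, the true area equals the apparent area multiplied by cos²φ.
True area of mining concession: 210000 × cos²(63°) = 210000 × 0.2061 = 43280 km².
True area of lake: 247000 × cos²(34.6°) = 247000 × 0.6776 = 167400 km².
Ratio = 43280 / 167400 ≈ 0.259.

0.259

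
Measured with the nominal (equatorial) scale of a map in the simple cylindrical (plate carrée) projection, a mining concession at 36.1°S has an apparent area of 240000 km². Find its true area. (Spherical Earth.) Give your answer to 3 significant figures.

194000 km²

Plate carrée maps x = Rλ, y = Rφ. The meridian scale is h = 1 and the parallel scale is k = 1/cos φ = sec φ.
Areal scale = h·k = 1 × sec φ; at 36.1°, h = 1.000, k = 1.238, so h·k = 1.238.
True area = apparent / (areal scale) = 240000 / 1.238 ≈ 194000 km².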